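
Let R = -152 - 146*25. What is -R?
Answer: 3802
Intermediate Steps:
R = -3802 (R = -152 - 3650 = -3802)
-R = -1*(-3802) = 3802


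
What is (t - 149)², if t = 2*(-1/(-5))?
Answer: 552049/25 ≈ 22082.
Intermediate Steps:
t = ⅖ (t = 2*(-1*(-⅕)) = 2*(⅕) = ⅖ ≈ 0.40000)
(t - 149)² = (⅖ - 149)² = (-743/5)² = 552049/25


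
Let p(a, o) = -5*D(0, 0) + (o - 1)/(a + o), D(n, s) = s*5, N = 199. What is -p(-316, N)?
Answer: 22/13 ≈ 1.6923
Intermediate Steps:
D(n, s) = 5*s
p(a, o) = (-1 + o)/(a + o) (p(a, o) = -25*0 + (o - 1)/(a + o) = -5*0 + (-1 + o)/(a + o) = 0 + (-1 + o)/(a + o) = (-1 + o)/(a + o))
-p(-316, N) = -(-1 + 199)/(-316 + 199) = -198/(-117) = -(-1)*198/117 = -1*(-22/13) = 22/13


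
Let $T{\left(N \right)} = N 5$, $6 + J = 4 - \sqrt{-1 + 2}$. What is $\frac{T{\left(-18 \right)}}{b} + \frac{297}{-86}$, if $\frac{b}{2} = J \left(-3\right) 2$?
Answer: $- \frac{256}{43} \approx -5.9535$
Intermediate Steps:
$J = -3$ ($J = -6 + \left(4 - \sqrt{-1 + 2}\right) = -6 + \left(4 - \sqrt{1}\right) = -6 + \left(4 - 1\right) = -6 + 3 = -3$)
$T{\left(N \right)} = 5 N$
$b = 36$ ($b = 2 \left(-3\right) \left(-3\right) 2 = 2 \cdot 9 \cdot 2 = 2 \cdot 18 = 36$)
$\frac{T{\left(-18 \right)}}{b} + \frac{297}{-86} = \frac{5 \left(-18\right)}{36} + \frac{297}{-86} = \left(-90\right) \frac{1}{36} + 297 \left(- \frac{1}{86}\right) = - \frac{5}{2} - \frac{297}{86} = - \frac{256}{43}$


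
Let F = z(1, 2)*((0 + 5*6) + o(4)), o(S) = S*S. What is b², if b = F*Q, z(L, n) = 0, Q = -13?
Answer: 0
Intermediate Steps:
o(S) = S²
F = 0 (F = 0*((0 + 5*6) + 4²) = 0*((0 + 30) + 16) = 0*(30 + 16) = 0*46 = 0)
b = 0 (b = 0*(-13) = 0)
b² = 0² = 0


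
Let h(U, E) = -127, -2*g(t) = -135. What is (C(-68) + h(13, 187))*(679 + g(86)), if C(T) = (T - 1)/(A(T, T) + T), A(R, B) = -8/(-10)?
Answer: -21064737/224 ≈ -94039.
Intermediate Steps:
g(t) = 135/2 (g(t) = -½*(-135) = 135/2)
A(R, B) = ⅘ (A(R, B) = -8*(-⅒) = ⅘)
C(T) = (-1 + T)/(⅘ + T) (C(T) = (T - 1)/(⅘ + T) = (-1 + T)/(⅘ + T))
(C(-68) + h(13, 187))*(679 + g(86)) = (5*(-1 - 68)/(4 + 5*(-68)) - 127)*(679 + 135/2) = (5*(-69)/(4 - 340) - 127)*(1493/2) = (5*(-69)/(-336) - 127)*(1493/2) = (5*(-1/336)*(-69) - 127)*(1493/2) = (115/112 - 127)*(1493/2) = -14109/112*1493/2 = -21064737/224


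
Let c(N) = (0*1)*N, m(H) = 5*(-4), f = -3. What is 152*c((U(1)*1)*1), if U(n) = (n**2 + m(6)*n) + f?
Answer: 0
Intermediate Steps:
m(H) = -20
U(n) = -3 + n**2 - 20*n (U(n) = (n**2 - 20*n) - 3 = -3 + n**2 - 20*n)
c(N) = 0 (c(N) = 0*N = 0)
152*c((U(1)*1)*1) = 152*0 = 0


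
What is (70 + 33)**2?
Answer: 10609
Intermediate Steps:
(70 + 33)**2 = 103**2 = 10609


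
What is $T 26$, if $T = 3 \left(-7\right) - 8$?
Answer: $-754$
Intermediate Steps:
$T = -29$ ($T = -21 - 8 = -29$)
$T 26 = \left(-29\right) 26 = -754$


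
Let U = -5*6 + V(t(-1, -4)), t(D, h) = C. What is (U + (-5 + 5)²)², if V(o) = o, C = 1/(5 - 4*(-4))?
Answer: 395641/441 ≈ 897.15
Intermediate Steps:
C = 1/21 (C = 1/(5 + 16) = 1/21 ≈ 0.047619)
t(D, h) = 1/21
U = -629/21 (U = -5*6 + 1/21 = -30 + 1/21 = -629/21 ≈ -29.952)
(U + (-5 + 5)²)² = (-629/21 + (-5 + 5)²)² = (-629/21 + 0²)² = (-629/21 + 0)² = (-629/21)² = 395641/441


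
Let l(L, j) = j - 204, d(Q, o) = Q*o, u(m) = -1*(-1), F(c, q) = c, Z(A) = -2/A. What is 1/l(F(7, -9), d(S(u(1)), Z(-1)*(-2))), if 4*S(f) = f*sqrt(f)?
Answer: -1/205 ≈ -0.0048781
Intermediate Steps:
u(m) = 1
S(f) = f**(3/2)/4 (S(f) = (f*sqrt(f))/4 = f**(3/2)/4)
l(L, j) = -204 + j
1/l(F(7, -9), d(S(u(1)), Z(-1)*(-2))) = 1/(-204 + (1**(3/2)/4)*(-2/(-1)*(-2))) = 1/(-204 + ((1/4)*1)*(-2*(-1)*(-2))) = 1/(-204 + (2*(-2))/4) = 1/(-204 + (1/4)*(-4)) = 1/(-204 - 1) = 1/(-205) = -1/205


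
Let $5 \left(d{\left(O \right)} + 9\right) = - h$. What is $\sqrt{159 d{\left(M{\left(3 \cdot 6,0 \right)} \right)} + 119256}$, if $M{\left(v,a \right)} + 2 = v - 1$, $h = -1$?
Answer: $\frac{6 \sqrt{81845}}{5} \approx 343.3$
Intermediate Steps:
$M{\left(v,a \right)} = -3 + v$ ($M{\left(v,a \right)} = -2 + \left(v - 1\right) = -2 + \left(-1 + v\right) = -3 + v$)
$d{\left(O \right)} = - \frac{44}{5}$ ($d{\left(O \right)} = -9 + \frac{\left(-1\right) \left(-1\right)}{5} = -9 + \frac{1}{5} \cdot 1 = -9 + \frac{1}{5} = - \frac{44}{5}$)
$\sqrt{159 d{\left(M{\left(3 \cdot 6,0 \right)} \right)} + 119256} = \sqrt{159 \left(- \frac{44}{5}\right) + 119256} = \sqrt{- \frac{6996}{5} + 119256} = \sqrt{\frac{589284}{5}} = \frac{6 \sqrt{81845}}{5}$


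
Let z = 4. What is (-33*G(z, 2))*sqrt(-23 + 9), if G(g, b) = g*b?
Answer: -264*I*sqrt(14) ≈ -987.8*I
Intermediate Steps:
G(g, b) = b*g
(-33*G(z, 2))*sqrt(-23 + 9) = (-66*4)*sqrt(-23 + 9) = (-33*8)*sqrt(-14) = -264*I*sqrt(14)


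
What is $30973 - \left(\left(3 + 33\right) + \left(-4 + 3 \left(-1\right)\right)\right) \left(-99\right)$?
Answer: $33844$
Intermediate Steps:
$30973 - \left(\left(3 + 33\right) + \left(-4 + 3 \left(-1\right)\right)\right) \left(-99\right) = 30973 - \left(36 - 7\right) \left(-99\right) = 30973 - 29 \left(-99\right) = 30973 - -2871 = 30973 + 2871 = 33844$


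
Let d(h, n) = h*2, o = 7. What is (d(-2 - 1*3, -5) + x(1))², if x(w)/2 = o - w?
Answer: 4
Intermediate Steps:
x(w) = 14 - 2*w (x(w) = 2*(7 - w) = 14 - 2*w)
d(h, n) = 2*h
(d(-2 - 1*3, -5) + x(1))² = (2*(-2 - 1*3) + (14 - 2*1))² = (2*(-2 - 3) + (14 - 2))² = (2*(-5) + 12)² = (-10 + 12)² = 2² = 4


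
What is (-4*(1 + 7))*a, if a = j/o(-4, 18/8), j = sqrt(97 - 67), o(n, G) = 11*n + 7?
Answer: 32*sqrt(30)/37 ≈ 4.7371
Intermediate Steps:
o(n, G) = 7 + 11*n
j = sqrt(30) ≈ 5.4772
a = -sqrt(30)/37 (a = sqrt(30)/(7 + 11*(-4)) = sqrt(30)/(7 - 44) = sqrt(30)/(-37) = sqrt(30)*(-1/37) = -sqrt(30)/37 ≈ -0.14803)
(-4*(1 + 7))*a = (-4*(1 + 7))*(-sqrt(30)/37) = (-4*8)*(-sqrt(30)/37) = -(-32)*sqrt(30)/37 = 32*sqrt(30)/37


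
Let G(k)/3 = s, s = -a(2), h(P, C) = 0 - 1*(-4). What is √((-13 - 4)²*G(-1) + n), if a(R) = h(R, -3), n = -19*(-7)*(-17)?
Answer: I*√5729 ≈ 75.69*I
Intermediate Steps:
n = -2261 (n = 133*(-17) = -2261)
h(P, C) = 4 (h(P, C) = 0 + 4 = 4)
a(R) = 4
s = -4 (s = -1*4 = -4)
G(k) = -12 (G(k) = 3*(-4) = -12)
√((-13 - 4)²*G(-1) + n) = √((-13 - 4)²*(-12) - 2261) = √((-17)²*(-12) - 2261) = √(289*(-12) - 2261) = √(-3468 - 2261) = √(-5729) = I*√5729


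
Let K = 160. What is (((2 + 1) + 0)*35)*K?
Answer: 16800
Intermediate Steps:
(((2 + 1) + 0)*35)*K = (((2 + 1) + 0)*35)*160 = ((3 + 0)*35)*160 = (3*35)*160 = 105*160 = 16800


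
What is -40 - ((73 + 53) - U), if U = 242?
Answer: 76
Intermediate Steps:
-40 - ((73 + 53) - U) = -40 - ((73 + 53) - 1*242) = -40 - (126 - 242) = -40 - 1*(-116) = -40 + 116 = 76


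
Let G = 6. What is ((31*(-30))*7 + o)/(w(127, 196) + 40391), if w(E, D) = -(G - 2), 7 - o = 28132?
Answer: -34635/40387 ≈ -0.85758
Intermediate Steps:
o = -28125 (o = 7 - 1*28132 = 7 - 28132 = -28125)
w(E, D) = -4 (w(E, D) = -(6 - 2) = -1*4 = -4)
((31*(-30))*7 + o)/(w(127, 196) + 40391) = ((31*(-30))*7 - 28125)/(-4 + 40391) = (-930*7 - 28125)/40387 = (-6510 - 28125)*(1/40387) = -34635*1/40387 = -34635/40387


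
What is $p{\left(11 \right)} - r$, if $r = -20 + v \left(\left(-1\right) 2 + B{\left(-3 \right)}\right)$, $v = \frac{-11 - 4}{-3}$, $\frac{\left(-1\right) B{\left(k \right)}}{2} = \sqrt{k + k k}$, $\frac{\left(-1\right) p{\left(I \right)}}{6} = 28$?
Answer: $-138 + 10 \sqrt{6} \approx -113.51$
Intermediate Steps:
$p{\left(I \right)} = -168$ ($p{\left(I \right)} = \left(-6\right) 28 = -168$)
$B{\left(k \right)} = - 2 \sqrt{k + k^{2}}$ ($B{\left(k \right)} = - 2 \sqrt{k + k k} = - 2 \sqrt{k + k^{2}}$)
$v = 5$ ($v = \left(-11 - 4\right) \left(- \frac{1}{3}\right) = \left(-15\right) \left(- \frac{1}{3}\right) = 5$)
$r = -30 - 10 \sqrt{6}$ ($r = -20 + 5 \left(\left(-1\right) 2 - 2 \sqrt{- 3 \left(1 - 3\right)}\right) = -20 + 5 \left(-2 - 2 \sqrt{\left(-3\right) \left(-2\right)}\right) = -20 + 5 \left(-2 - 2 \sqrt{6}\right) = -20 - \left(10 + 10 \sqrt{6}\right) = -30 - 10 \sqrt{6} \approx -54.495$)
$p{\left(11 \right)} - r = -168 - \left(-30 - 10 \sqrt{6}\right) = -168 + \left(30 + 10 \sqrt{6}\right) = -138 + 10 \sqrt{6}$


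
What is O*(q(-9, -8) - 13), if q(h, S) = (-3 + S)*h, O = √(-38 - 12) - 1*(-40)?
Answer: 3440 + 430*I*√2 ≈ 3440.0 + 608.11*I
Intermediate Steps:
O = 40 + 5*I*√2 (O = √(-50) + 40 = 5*I*√2 + 40 = 40 + 5*I*√2 ≈ 40.0 + 7.0711*I)
q(h, S) = h*(-3 + S)
O*(q(-9, -8) - 13) = (40 + 5*I*√2)*(-9*(-3 - 8) - 13) = (40 + 5*I*√2)*(-9*(-11) - 13) = (40 + 5*I*√2)*(99 - 13) = (40 + 5*I*√2)*86 = 3440 + 430*I*√2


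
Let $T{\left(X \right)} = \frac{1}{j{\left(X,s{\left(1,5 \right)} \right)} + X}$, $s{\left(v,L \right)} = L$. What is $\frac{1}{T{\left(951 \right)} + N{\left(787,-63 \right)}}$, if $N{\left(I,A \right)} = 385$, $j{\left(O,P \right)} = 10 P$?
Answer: $\frac{1001}{385386} \approx 0.0025974$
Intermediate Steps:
$T{\left(X \right)} = \frac{1}{50 + X}$ ($T{\left(X \right)} = \frac{1}{10 \cdot 5 + X} = \frac{1}{50 + X}$)
$\frac{1}{T{\left(951 \right)} + N{\left(787,-63 \right)}} = \frac{1}{\frac{1}{50 + 951} + 385} = \frac{1}{\frac{1}{1001} + 385} = \frac{1}{\frac{385386}{1001}} = \frac{1001}{385386}$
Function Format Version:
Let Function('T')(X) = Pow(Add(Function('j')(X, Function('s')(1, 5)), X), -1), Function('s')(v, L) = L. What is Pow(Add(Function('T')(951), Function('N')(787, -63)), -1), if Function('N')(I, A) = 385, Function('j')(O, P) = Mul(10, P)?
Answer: Rational(1001, 385386) ≈ 0.0025974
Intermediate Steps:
Function('T')(X) = Pow(Add(50, X), -1) (Function('T')(X) = Pow(Add(Mul(10, 5), X), -1) = Pow(Add(50, X), -1))
Pow(Add(Function('T')(951), Function('N')(787, -63)), -1) = Pow(Add(Pow(Add(50, 951), -1), 385), -1) = Pow(Add(Pow(1001, -1), 385), -1) = Pow(Add(Rational(1, 1001), 385), -1) = Pow(Rational(385386, 1001), -1) = Rational(1001, 385386)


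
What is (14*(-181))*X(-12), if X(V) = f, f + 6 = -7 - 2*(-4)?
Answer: 12670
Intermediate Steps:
f = -5 (f = -6 + (-7 - 2*(-4)) = -6 + (-7 + 8) = -6 + 1 = -5)
X(V) = -5
(14*(-181))*X(-12) = (14*(-181))*(-5) = -2534*(-5) = 12670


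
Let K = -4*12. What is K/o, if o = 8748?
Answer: -4/729 ≈ -0.0054870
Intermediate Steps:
K = -48 (K = -1*48 = -48)
K/o = -48/8748 = -48*1/8748 = -4/729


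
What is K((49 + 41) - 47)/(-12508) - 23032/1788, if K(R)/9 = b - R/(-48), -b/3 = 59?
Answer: -1141001551/89457216 ≈ -12.755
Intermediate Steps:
b = -177 (b = -3*59 = -177)
K(R) = -1593 + 3*R/16 (K(R) = 9*(-177 - R/(-48)) = 9*(-177 - R*(-1)/48) = 9*(-177 - (-1)*R/48) = 9*(-177 + R/48) = -1593 + 3*R/16)
K((49 + 41) - 47)/(-12508) - 23032/1788 = (-1593 + 3*((49 + 41) - 47)/16)/(-12508) - 23032/1788 = (-1593 + 3*(90 - 47)/16)*(-1/12508) - 23032*1/1788 = (-1593 + (3/16)*43)*(-1/12508) - 5758/447 = (-1593 + 129/16)*(-1/12508) - 5758/447 = -25359/16*(-1/12508) - 5758/447 = 25359/200128 - 5758/447 = -1141001551/89457216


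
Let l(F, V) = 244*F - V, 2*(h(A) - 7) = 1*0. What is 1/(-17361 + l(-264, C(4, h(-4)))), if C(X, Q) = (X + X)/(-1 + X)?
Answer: -3/245339 ≈ -1.2228e-5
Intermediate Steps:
h(A) = 7 (h(A) = 7 + (1*0)/2 = 7 + (1/2)*0 = 7 + 0 = 7)
C(X, Q) = 2*X/(-1 + X) (C(X, Q) = (2*X)/(-1 + X) = 2*X/(-1 + X))
l(F, V) = -V + 244*F
1/(-17361 + l(-264, C(4, h(-4)))) = 1/(-17361 + (-2*4/(-1 + 4) + 244*(-264))) = 1/(-17361 + (-2*4/3 - 64416)) = 1/(-17361 + (-1*8/3 - 64416)) = 1/(-17361 + (-8/3 - 64416)) = 1/(-17361 - 193256/3) = 1/(-245339/3) = -3/245339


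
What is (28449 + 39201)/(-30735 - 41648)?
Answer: -67650/72383 ≈ -0.93461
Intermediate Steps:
(28449 + 39201)/(-30735 - 41648) = 67650/(-72383) = 67650*(-1/72383) = -67650/72383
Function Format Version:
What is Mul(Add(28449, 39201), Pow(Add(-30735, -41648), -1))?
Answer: Rational(-67650, 72383) ≈ -0.93461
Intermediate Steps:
Mul(Add(28449, 39201), Pow(Add(-30735, -41648), -1)) = Mul(67650, Pow(-72383, -1)) = Mul(67650, Rational(-1, 72383)) = Rational(-67650, 72383)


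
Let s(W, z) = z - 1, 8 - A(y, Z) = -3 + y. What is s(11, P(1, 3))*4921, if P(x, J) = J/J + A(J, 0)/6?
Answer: 19684/3 ≈ 6561.3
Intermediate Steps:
A(y, Z) = 11 - y (A(y, Z) = 8 - (-3 + y) = 8 + (3 - y) = 11 - y)
P(x, J) = 17/6 - J/6 (P(x, J) = J/J + (11 - J)/6 = 1 + (11 - J)*(⅙) = 1 + (11/6 - J/6) = 17/6 - J/6)
s(W, z) = -1 + z
s(11, P(1, 3))*4921 = (-1 + (17/6 - ⅙*3))*4921 = (-1 + (17/6 - ½))*4921 = (-1 + 7/3)*4921 = (4/3)*4921 = 19684/3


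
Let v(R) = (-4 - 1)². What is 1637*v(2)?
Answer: 40925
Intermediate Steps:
v(R) = 25 (v(R) = (-5)² = 25)
1637*v(2) = 1637*25 = 40925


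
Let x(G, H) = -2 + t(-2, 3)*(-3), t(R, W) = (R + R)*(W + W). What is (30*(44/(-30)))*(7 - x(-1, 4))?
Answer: 2772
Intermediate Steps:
t(R, W) = 4*R*W (t(R, W) = (2*R)*(2*W) = 4*R*W)
x(G, H) = 70 (x(G, H) = -2 + (4*(-2)*3)*(-3) = -2 - 24*(-3) = -2 + 72 = 70)
(30*(44/(-30)))*(7 - x(-1, 4)) = (30*(44/(-30)))*(7 - 1*70) = (30*(44*(-1/30)))*(7 - 70) = (30*(-22/15))*(-63) = -44*(-63) = 2772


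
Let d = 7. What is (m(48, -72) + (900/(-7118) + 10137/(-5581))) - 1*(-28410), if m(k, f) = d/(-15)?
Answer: 8463805395902/297941685 ≈ 28408.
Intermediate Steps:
m(k, f) = -7/15 (m(k, f) = 7/(-15) = -1/15*7 = -7/15)
(m(48, -72) + (900/(-7118) + 10137/(-5581))) - 1*(-28410) = (-7/15 + (900/(-7118) + 10137/(-5581))) - 1*(-28410) = (-7/15 + (900*(-1/7118) + 10137*(-1/5581))) + 28410 = (-7/15 + (-450/3559 - 10137/5581)) + 28410 = (-7/15 - 38589033/19862779) + 28410 = -717874948/297941685 + 28410 = 8463805395902/297941685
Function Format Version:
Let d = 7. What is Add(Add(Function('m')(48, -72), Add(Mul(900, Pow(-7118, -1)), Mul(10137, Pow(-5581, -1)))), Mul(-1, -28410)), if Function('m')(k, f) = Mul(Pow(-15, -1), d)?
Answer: Rational(8463805395902, 297941685) ≈ 28408.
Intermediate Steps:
Function('m')(k, f) = Rational(-7, 15) (Function('m')(k, f) = Mul(Pow(-15, -1), 7) = Mul(Rational(-1, 15), 7) = Rational(-7, 15))
Add(Add(Function('m')(48, -72), Add(Mul(900, Pow(-7118, -1)), Mul(10137, Pow(-5581, -1)))), Mul(-1, -28410)) = Add(Add(Rational(-7, 15), Add(Mul(900, Pow(-7118, -1)), Mul(10137, Pow(-5581, -1)))), Mul(-1, -28410)) = Add(Add(Rational(-7, 15), Add(Mul(900, Rational(-1, 7118)), Mul(10137, Rational(-1, 5581)))), 28410) = Add(Add(Rational(-7, 15), Add(Rational(-450, 3559), Rational(-10137, 5581))), 28410) = Add(Add(Rational(-7, 15), Rational(-38589033, 19862779)), 28410) = Add(Rational(-717874948, 297941685), 28410) = Rational(8463805395902, 297941685)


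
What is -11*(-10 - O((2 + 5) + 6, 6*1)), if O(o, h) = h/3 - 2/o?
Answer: 1694/13 ≈ 130.31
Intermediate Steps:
O(o, h) = -2/o + h/3 (O(o, h) = h*(⅓) - 2/o = h/3 - 2/o = -2/o + h/3)
-11*(-10 - O((2 + 5) + 6, 6*1)) = -11*(-10 - (-2/((2 + 5) + 6) + (6*1)/3)) = -11*(-10 - (-2/(7 + 6) + (⅓)*6)) = -11*(-10 - (-2/13 + 2)) = -11*(-10 - 1*24/13) = -11*(-10 - 24/13) = -11*(-154/13) = 1694/13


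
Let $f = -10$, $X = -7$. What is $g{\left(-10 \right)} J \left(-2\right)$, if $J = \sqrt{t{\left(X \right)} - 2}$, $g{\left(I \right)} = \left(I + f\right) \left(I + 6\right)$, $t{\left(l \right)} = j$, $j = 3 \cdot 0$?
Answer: $- 160 i \sqrt{2} \approx - 226.27 i$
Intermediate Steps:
$j = 0$
$t{\left(l \right)} = 0$
$g{\left(I \right)} = \left(-10 + I\right) \left(6 + I\right)$ ($g{\left(I \right)} = \left(I - 10\right) \left(I + 6\right) = \left(-10 + I\right) \left(6 + I\right)$)
$J = i \sqrt{2}$ ($J = \sqrt{0 - 2} = \sqrt{-2} = i \sqrt{2} \approx 1.4142 i$)
$g{\left(-10 \right)} J \left(-2\right) = \left(-60 + \left(-10\right)^{2} - -40\right) i \sqrt{2} \left(-2\right) = \left(-60 + 100 + 40\right) i \sqrt{2} \left(-2\right) = 80 i \sqrt{2} \left(-2\right) = - 160 i \sqrt{2}$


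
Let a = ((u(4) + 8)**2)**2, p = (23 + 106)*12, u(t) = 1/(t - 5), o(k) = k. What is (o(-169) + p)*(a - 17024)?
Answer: -20165117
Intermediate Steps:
u(t) = 1/(-5 + t)
p = 1548 (p = 129*12 = 1548)
a = 2401 (a = ((1/(-5 + 4) + 8)**2)**2 = ((1/(-1) + 8)**2)**2 = ((-1 + 8)**2)**2 = (7**2)**2 = 49**2 = 2401)
(o(-169) + p)*(a - 17024) = (-169 + 1548)*(2401 - 17024) = 1379*(-14623) = -20165117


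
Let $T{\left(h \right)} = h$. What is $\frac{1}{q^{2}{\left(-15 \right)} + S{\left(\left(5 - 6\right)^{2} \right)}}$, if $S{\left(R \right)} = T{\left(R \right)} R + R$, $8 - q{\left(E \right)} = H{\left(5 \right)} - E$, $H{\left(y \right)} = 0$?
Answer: $\frac{1}{51} \approx 0.019608$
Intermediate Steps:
$q{\left(E \right)} = 8 + E$ ($q{\left(E \right)} = 8 - \left(0 - E\right) = 8 - - E = 8 + E$)
$S{\left(R \right)} = R + R^{2}$ ($S{\left(R \right)} = R R + R = R^{2} + R = R + R^{2}$)
$\frac{1}{q^{2}{\left(-15 \right)} + S{\left(\left(5 - 6\right)^{2} \right)}} = \frac{1}{\left(8 - 15\right)^{2} + \left(5 - 6\right)^{2} \left(1 + \left(5 - 6\right)^{2}\right)} = \frac{1}{\left(-7\right)^{2} + \left(-1\right)^{2} \left(1 + \left(-1\right)^{2}\right)} = \frac{1}{49 + 1 \left(1 + 1\right)} = \frac{1}{49 + 1 \cdot 2} = \frac{1}{49 + 2} = \frac{1}{51}$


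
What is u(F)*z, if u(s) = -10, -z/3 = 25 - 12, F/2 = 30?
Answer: 390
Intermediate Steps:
F = 60 (F = 2*30 = 60)
z = -39 (z = -3*(25 - 12) = -3*13 = -39)
u(F)*z = -10*(-39) = 390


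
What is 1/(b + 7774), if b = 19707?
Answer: 1/27481 ≈ 3.6389e-5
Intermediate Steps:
1/(b + 7774) = 1/(19707 + 7774) = 1/27481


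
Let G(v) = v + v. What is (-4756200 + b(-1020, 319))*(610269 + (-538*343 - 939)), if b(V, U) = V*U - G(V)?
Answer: -2157768273840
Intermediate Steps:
G(v) = 2*v
b(V, U) = -2*V + U*V (b(V, U) = V*U - 2*V = U*V - 2*V = -2*V + U*V)
(-4756200 + b(-1020, 319))*(610269 + (-538*343 - 939)) = (-4756200 - 1020*(-2 + 319))*(610269 + (-538*343 - 939)) = (-4756200 - 1020*317)*(610269 + (-184534 - 939)) = (-4756200 - 323340)*(610269 - 185473) = -5079540*424796 = -2157768273840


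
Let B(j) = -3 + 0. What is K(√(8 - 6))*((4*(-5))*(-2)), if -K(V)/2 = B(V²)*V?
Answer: 240*√2 ≈ 339.41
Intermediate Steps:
B(j) = -3
K(V) = 6*V (K(V) = -(-6)*V = 6*V)
K(√(8 - 6))*((4*(-5))*(-2)) = (6*√(8 - 6))*((4*(-5))*(-2)) = (6*√2)*(-20*(-2)) = (6*√2)*40 = 240*√2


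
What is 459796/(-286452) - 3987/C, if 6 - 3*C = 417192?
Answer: -5233172269/3319549002 ≈ -1.5765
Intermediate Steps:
C = -139062 (C = 2 - ⅓*417192 = 2 - 139064 = -139062)
459796/(-286452) - 3987/C = 459796/(-286452) - 3987/(-139062) = 459796*(-1/286452) - 3987*(-1/139062) = -114949/71613 + 1329/46354 = -5233172269/3319549002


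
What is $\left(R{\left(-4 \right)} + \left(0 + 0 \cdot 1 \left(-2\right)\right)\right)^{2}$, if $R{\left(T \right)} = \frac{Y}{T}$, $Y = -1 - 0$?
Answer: $\frac{1}{16} \approx 0.0625$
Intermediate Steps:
$Y = -1$ ($Y = -1 + 0 = -1$)
$R{\left(T \right)} = - \frac{1}{T}$
$\left(R{\left(-4 \right)} + \left(0 + 0 \cdot 1 \left(-2\right)\right)\right)^{2} = \left(- \frac{1}{-4} + \left(0 + 0 \cdot 1 \left(-2\right)\right)\right)^{2} = \left(\left(-1\right) \left(- \frac{1}{4}\right) + \left(0 + 0 \left(-2\right)\right)\right)^{2} = \left(\frac{1}{4} + \left(0 + 0\right)\right)^{2} = \left(\frac{1}{4} + 0\right)^{2} = \left(\frac{1}{4}\right)^{2} = \frac{1}{16}$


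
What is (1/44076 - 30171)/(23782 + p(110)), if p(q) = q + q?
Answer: -1329816995/1057912152 ≈ -1.2570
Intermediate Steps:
p(q) = 2*q
(1/44076 - 30171)/(23782 + p(110)) = (1/44076 - 30171)/(23782 + 2*110) = (1/44076 - 30171)/(23782 + 220) = -1329816995/44076/24002 = -1329816995/44076*1/24002 = -1329816995/1057912152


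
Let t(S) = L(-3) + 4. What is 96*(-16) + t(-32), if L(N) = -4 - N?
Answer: -1533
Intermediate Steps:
t(S) = 3 (t(S) = (-4 - 1*(-3)) + 4 = (-4 + 3) + 4 = -1 + 4 = 3)
96*(-16) + t(-32) = 96*(-16) + 3 = -1536 + 3 = -1533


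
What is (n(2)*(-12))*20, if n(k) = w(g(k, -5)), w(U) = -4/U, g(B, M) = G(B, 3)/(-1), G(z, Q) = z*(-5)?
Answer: 96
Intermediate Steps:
G(z, Q) = -5*z
g(B, M) = 5*B (g(B, M) = -5*B/(-1) = -5*B*(-1) = 5*B)
n(k) = -4/(5*k) (n(k) = -4*1/(5*k) = -4/(5*k))
(n(2)*(-12))*20 = (-⅘/2*(-12))*20 = (-⅘*½*(-12))*20 = -⅖*(-12)*20 = (24/5)*20 = 96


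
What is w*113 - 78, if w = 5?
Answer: 487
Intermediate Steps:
w*113 - 78 = 5*113 - 78 = 565 - 78 = 487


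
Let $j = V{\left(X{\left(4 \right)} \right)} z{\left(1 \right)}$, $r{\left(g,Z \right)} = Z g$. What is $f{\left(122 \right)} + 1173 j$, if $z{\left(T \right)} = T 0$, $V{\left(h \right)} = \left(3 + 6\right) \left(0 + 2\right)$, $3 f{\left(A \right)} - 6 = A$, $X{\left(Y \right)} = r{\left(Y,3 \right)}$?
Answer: $\frac{128}{3} \approx 42.667$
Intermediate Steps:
$X{\left(Y \right)} = 3 Y$
$f{\left(A \right)} = 2 + \frac{A}{3}$
$V{\left(h \right)} = 18$ ($V{\left(h \right)} = 9 \cdot 2 = 18$)
$z{\left(T \right)} = 0$
$j = 0$ ($j = 18 \cdot 0 = 0$)
$f{\left(122 \right)} + 1173 j = \left(2 + \frac{1}{3} \cdot 122\right) + 1173 \cdot 0 = \left(2 + \frac{122}{3}\right) + 0 = \frac{128}{3} + 0 = \frac{128}{3}$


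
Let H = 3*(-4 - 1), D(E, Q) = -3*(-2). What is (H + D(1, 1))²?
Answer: 81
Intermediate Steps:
D(E, Q) = 6
H = -15 (H = 3*(-5) = -15)
(H + D(1, 1))² = (-15 + 6)² = (-9)² = 81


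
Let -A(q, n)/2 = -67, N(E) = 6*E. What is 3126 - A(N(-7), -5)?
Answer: 2992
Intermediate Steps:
A(q, n) = 134 (A(q, n) = -2*(-67) = 134)
3126 - A(N(-7), -5) = 3126 - 1*134 = 3126 - 134 = 2992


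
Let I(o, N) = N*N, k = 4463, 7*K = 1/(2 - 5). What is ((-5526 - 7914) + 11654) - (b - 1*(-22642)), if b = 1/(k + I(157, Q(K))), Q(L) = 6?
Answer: -109901573/4499 ≈ -24428.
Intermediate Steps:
K = -1/21 (K = 1/(7*(2 - 5)) = (⅐)/(-3) = (⅐)*(-⅓) = -1/21 ≈ -0.047619)
I(o, N) = N²
b = 1/4499 (b = 1/(4463 + 6²) = 1/(4463 + 36) = 1/4499 ≈ 0.00022227)
((-5526 - 7914) + 11654) - (b - 1*(-22642)) = ((-5526 - 7914) + 11654) - (1/4499 - 1*(-22642)) = (-13440 + 11654) - (1/4499 + 22642) = -1786 - 1*101866359/4499 = -1786 - 101866359/4499 = -109901573/4499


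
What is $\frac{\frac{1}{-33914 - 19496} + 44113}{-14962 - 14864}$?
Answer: $- \frac{785358443}{531002220} \approx -1.479$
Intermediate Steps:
$\frac{\frac{1}{-33914 - 19496} + 44113}{-14962 - 14864} = \frac{\frac{1}{-53410} + 44113}{-29826} = \left(- \frac{1}{53410} + 44113\right) \left(- \frac{1}{29826}\right) = \frac{2356075329}{53410} \left(- \frac{1}{29826}\right) = - \frac{785358443}{531002220}$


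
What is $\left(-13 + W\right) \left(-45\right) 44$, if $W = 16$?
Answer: $-5940$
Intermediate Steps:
$\left(-13 + W\right) \left(-45\right) 44 = \left(-13 + 16\right) \left(-45\right) 44 = 3 \left(-45\right) 44 = \left(-135\right) 44 = -5940$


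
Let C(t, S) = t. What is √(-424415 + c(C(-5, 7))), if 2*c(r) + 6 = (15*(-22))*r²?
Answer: I*√428543 ≈ 654.63*I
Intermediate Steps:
c(r) = -3 - 165*r² (c(r) = -3 + ((15*(-22))*r²)/2 = -3 + (-330*r²)/2 = -3 - 165*r²)
√(-424415 + c(C(-5, 7))) = √(-424415 + (-3 - 165*(-5)²)) = √(-424415 + (-3 - 165*25)) = √(-424415 + (-3 - 4125)) = √(-424415 - 4128) = √(-428543) = I*√428543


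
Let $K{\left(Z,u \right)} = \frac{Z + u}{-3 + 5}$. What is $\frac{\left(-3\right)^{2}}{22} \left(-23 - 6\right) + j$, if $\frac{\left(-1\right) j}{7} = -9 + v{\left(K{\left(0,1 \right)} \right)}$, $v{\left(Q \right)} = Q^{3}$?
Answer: $\frac{4423}{88} \approx 50.261$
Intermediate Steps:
$K{\left(Z,u \right)} = \frac{Z}{2} + \frac{u}{2}$ ($K{\left(Z,u \right)} = \frac{Z + u}{2} = \left(Z + u\right) \frac{1}{2} = \frac{Z}{2} + \frac{u}{2}$)
$j = \frac{497}{8}$ ($j = - 7 \left(-9 + \left(\frac{1}{2} \cdot 0 + \frac{1}{2} \cdot 1\right)^{3}\right) = - 7 \left(-9 + \left(0 + \frac{1}{2}\right)^{3}\right) = - 7 \left(-9 + \left(\frac{1}{2}\right)^{3}\right) = - 7 \left(-9 + \frac{1}{8}\right) = \left(-7\right) \left(- \frac{71}{8}\right) = \frac{497}{8} \approx 62.125$)
$\frac{\left(-3\right)^{2}}{22} \left(-23 - 6\right) + j = \frac{\left(-3\right)^{2}}{22} \left(-23 - 6\right) + \frac{497}{8} = 9 \cdot \frac{1}{22} \left(-29\right) + \frac{497}{8} = \frac{9}{22} \left(-29\right) + \frac{497}{8} = - \frac{261}{22} + \frac{497}{8} = \frac{4423}{88}$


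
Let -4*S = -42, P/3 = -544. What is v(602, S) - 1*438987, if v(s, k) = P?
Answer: -440619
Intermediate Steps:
P = -1632 (P = 3*(-544) = -1632)
S = 21/2 (S = -¼*(-42) = 21/2 ≈ 10.500)
v(s, k) = -1632
v(602, S) - 1*438987 = -1632 - 1*438987 = -1632 - 438987 = -440619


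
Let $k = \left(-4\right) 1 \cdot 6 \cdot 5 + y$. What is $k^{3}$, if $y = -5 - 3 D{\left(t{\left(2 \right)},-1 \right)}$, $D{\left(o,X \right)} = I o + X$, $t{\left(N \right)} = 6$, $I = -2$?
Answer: $-636056$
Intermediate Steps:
$D{\left(o,X \right)} = X - 2 o$ ($D{\left(o,X \right)} = - 2 o + X = X - 2 o$)
$y = 34$ ($y = -5 - 3 \left(-1 - 12\right) = -5 - -39 = -5 + 39 = 34$)
$k = -86$ ($k = \left(-4\right) 1 \cdot 6 \cdot 5 + 34 = \left(-4\right) 6 \cdot 5 + 34 = \left(-24\right) 5 + 34 = -120 + 34 = -86$)
$k^{3} = \left(-86\right)^{3} = -636056$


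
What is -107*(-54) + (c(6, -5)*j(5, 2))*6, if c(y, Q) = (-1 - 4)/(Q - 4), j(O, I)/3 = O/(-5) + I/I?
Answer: 5778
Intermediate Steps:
j(O, I) = 3 - 3*O/5 (j(O, I) = 3*(O/(-5) + I/I) = 3*(O*(-⅕) + 1) = 3*(-O/5 + 1) = 3*(1 - O/5) = 3 - 3*O/5)
c(y, Q) = -5/(-4 + Q)
-107*(-54) + (c(6, -5)*j(5, 2))*6 = -107*(-54) + ((-5/(-4 - 5))*(3 - ⅗*5))*6 = 5778 + ((-5/(-9))*(3 - 3))*6 = 5778 + (-5*(-⅑)*0)*6 = 5778 + ((5/9)*0)*6 = 5778 + 0*6 = 5778 + 0 = 5778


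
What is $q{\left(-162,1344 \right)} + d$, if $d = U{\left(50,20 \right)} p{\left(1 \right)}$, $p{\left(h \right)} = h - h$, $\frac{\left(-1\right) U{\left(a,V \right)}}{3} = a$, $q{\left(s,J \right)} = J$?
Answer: $1344$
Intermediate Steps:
$U{\left(a,V \right)} = - 3 a$
$p{\left(h \right)} = 0$
$d = 0$ ($d = \left(-3\right) 50 \cdot 0 = \left(-150\right) 0 = 0$)
$q{\left(-162,1344 \right)} + d = 1344 + 0 = 1344$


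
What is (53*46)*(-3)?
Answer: -7314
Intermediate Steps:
(53*46)*(-3) = 2438*(-3) = -7314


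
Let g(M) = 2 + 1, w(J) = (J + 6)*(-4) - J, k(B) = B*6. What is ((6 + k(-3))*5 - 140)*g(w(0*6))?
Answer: -600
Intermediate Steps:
k(B) = 6*B
w(J) = -24 - 5*J (w(J) = (6 + J)*(-4) - J = (-24 - 4*J) - J = -24 - 5*J)
g(M) = 3
((6 + k(-3))*5 - 140)*g(w(0*6)) = ((6 + 6*(-3))*5 - 140)*3 = ((6 - 18)*5 - 140)*3 = (-12*5 - 140)*3 = (-60 - 140)*3 = -200*3 = -600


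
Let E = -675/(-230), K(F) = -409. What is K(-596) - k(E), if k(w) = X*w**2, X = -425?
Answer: 6880181/2116 ≈ 3251.5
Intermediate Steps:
E = 135/46 (E = -675*(-1/230) = 135/46 ≈ 2.9348)
k(w) = -425*w**2
K(-596) - k(E) = -409 - (-425)*(135/46)**2 = -409 - (-425)*18225/2116 = -409 - 1*(-7745625/2116) = -409 + 7745625/2116 = 6880181/2116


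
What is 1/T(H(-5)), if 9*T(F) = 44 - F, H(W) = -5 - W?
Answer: 9/44 ≈ 0.20455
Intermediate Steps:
T(F) = 44/9 - F/9 (T(F) = (44 - F)/9 = 44/9 - F/9)
1/T(H(-5)) = 1/(44/9 - (-5 - 1*(-5))/9) = 1/(44/9 - (-5 + 5)/9) = 1/(44/9 - 1/9*0) = 1/(44/9 + 0) = 1/(44/9) = 9/44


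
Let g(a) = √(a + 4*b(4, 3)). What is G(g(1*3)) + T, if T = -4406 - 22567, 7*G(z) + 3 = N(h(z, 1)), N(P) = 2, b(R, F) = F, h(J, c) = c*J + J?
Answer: -188812/7 ≈ -26973.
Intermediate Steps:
h(J, c) = J + J*c (h(J, c) = J*c + J = J + J*c)
g(a) = √(12 + a) (g(a) = √(a + 4*3) = √(a + 12) = √(12 + a))
G(z) = -⅐ (G(z) = -3/7 + (⅐)*2 = -3/7 + 2/7 = -⅐)
T = -26973
G(g(1*3)) + T = -⅐ - 26973 = -188812/7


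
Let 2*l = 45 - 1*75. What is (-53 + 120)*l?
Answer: -1005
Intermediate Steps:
l = -15 (l = (45 - 1*75)/2 = (45 - 75)/2 = (½)*(-30) = -15)
(-53 + 120)*l = (-53 + 120)*(-15) = 67*(-15) = -1005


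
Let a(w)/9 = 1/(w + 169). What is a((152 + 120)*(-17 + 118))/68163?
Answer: 3/628031161 ≈ 4.7768e-9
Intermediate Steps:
a(w) = 9/(169 + w) (a(w) = 9/(w + 169) = 9/(169 + w))
a((152 + 120)*(-17 + 118))/68163 = (9/(169 + (152 + 120)*(-17 + 118)))/68163 = (9/(169 + 272*101))*(1/68163) = (9/(169 + 27472))*(1/68163) = (9/27641)*(1/68163) = 3/628031161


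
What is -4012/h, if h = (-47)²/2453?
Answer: -9841436/2209 ≈ -4455.2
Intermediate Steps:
h = 2209/2453 (h = 2209*(1/2453) = 2209/2453 ≈ 0.90053)
-4012/h = -4012/2209/2453 = -4012*2453/2209 = -9841436/2209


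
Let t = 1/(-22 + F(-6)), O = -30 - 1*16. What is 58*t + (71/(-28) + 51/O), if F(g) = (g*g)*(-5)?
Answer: -255723/65044 ≈ -3.9315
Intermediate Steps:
O = -46 (O = -30 - 16 = -46)
F(g) = -5*g² (F(g) = g²*(-5) = -5*g²)
t = -1/202 (t = 1/(-22 - 5*(-6)²) = 1/(-22 - 5*36) = 1/(-22 - 180) = 1/(-202) = -1/202 ≈ -0.0049505)
58*t + (71/(-28) + 51/O) = 58*(-1/202) + (71/(-28) + 51/(-46)) = -29/101 + (71*(-1/28) + 51*(-1/46)) = -29/101 + (-71/28 - 51/46) = -29/101 - 2347/644 = -255723/65044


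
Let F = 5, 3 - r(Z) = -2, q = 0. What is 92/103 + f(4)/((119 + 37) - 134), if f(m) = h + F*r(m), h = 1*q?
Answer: 4599/2266 ≈ 2.0296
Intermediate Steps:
r(Z) = 5 (r(Z) = 3 - 1*(-2) = 3 + 2 = 5)
h = 0 (h = 1*0 = 0)
f(m) = 25 (f(m) = 0 + 5*5 = 0 + 25 = 25)
92/103 + f(4)/((119 + 37) - 134) = 92/103 + 25/((119 + 37) - 134) = 92*(1/103) + 25/(156 - 134) = 92/103 + 25/22 = 4599/2266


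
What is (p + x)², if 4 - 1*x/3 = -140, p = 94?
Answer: 276676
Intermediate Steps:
x = 432 (x = 12 - 3*(-140) = 12 + 420 = 432)
(p + x)² = (94 + 432)² = 526² = 276676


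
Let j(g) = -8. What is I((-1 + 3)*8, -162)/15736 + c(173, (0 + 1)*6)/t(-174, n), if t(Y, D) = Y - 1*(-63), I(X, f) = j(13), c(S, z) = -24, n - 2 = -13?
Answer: 15699/72779 ≈ 0.21571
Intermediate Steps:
n = -11 (n = 2 - 13 = -11)
I(X, f) = -8
t(Y, D) = 63 + Y (t(Y, D) = Y + 63 = 63 + Y)
I((-1 + 3)*8, -162)/15736 + c(173, (0 + 1)*6)/t(-174, n) = -8/15736 - 24/(63 - 174) = -8*1/15736 - 24/(-111) = -1/1967 - 24*(-1/111) = -1/1967 + 8/37 = 15699/72779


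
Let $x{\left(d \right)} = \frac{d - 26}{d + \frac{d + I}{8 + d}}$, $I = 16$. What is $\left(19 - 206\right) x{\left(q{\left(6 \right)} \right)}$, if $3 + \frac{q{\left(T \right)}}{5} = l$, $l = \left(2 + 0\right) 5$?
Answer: $- \frac{72369}{1556} \approx -46.51$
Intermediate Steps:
$l = 10$ ($l = 2 \cdot 5 = 10$)
$q{\left(T \right)} = 35$ ($q{\left(T \right)} = -15 + 5 \cdot 10 = -15 + 50 = 35$)
$x{\left(d \right)} = \frac{-26 + d}{d + \frac{16 + d}{8 + d}}$ ($x{\left(d \right)} = \frac{d - 26}{d + \frac{d + 16}{8 + d}} = \frac{-26 + d}{d + \frac{16 + d}{8 + d}}$)
$\left(19 - 206\right) x{\left(q{\left(6 \right)} \right)} = \left(19 - 206\right) \frac{-208 + 35^{2} - 630}{16 + 35^{2} + 9 \cdot 35} = - 187 \frac{-208 + 1225 - 630}{16 + 1225 + 315} = - 187 \cdot \frac{1}{1556} \cdot 387 = \left(-187\right) \frac{387}{1556} = - \frac{72369}{1556}$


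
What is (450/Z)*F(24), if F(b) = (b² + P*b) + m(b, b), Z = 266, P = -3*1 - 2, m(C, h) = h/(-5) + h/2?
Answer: 104220/133 ≈ 783.61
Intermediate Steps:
m(C, h) = 3*h/10 (m(C, h) = h*(-⅕) + h*(½) = -h/5 + h/2 = 3*h/10)
P = -5 (P = -3 - 2 = -5)
F(b) = b² - 47*b/10 (F(b) = (b² - 5*b) + 3*b/10 = b² - 47*b/10)
(450/Z)*F(24) = (450/266)*((⅒)*24*(-47 + 10*24)) = (450*(1/266))*((⅒)*24*(-47 + 240)) = 225*((⅒)*24*193)/133 = (225/133)*(2316/5) = 104220/133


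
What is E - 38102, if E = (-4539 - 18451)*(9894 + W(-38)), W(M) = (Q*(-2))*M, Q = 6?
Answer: -237984602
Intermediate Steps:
W(M) = -12*M (W(M) = (6*(-2))*M = -12*M)
E = -237946500 (E = (-4539 - 18451)*(9894 - 12*(-38)) = -22990*(9894 + 456) = -22990*10350 = -237946500)
E - 38102 = -237946500 - 38102 = -237984602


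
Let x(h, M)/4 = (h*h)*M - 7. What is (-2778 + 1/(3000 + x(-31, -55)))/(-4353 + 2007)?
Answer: 579068545/489019008 ≈ 1.1841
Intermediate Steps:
x(h, M) = -28 + 4*M*h² (x(h, M) = 4*((h*h)*M - 7) = 4*(h²*M - 7) = 4*(M*h² - 7) = 4*(-7 + M*h²) = -28 + 4*M*h²)
(-2778 + 1/(3000 + x(-31, -55)))/(-4353 + 2007) = (-2778 + 1/(3000 + (-28 + 4*(-55)*(-31)²)))/(-4353 + 2007) = (-2778 + 1/(3000 + (-28 + 4*(-55)*961)))/(-2346) = (-2778 + 1/(3000 + (-28 - 211420)))*(-1/2346) = (-2778 + 1/(3000 - 211448))*(-1/2346) = (-2778 + 1/(-208448))*(-1/2346) = (-2778 - 1/208448)*(-1/2346) = -579068545/208448*(-1/2346) = 579068545/489019008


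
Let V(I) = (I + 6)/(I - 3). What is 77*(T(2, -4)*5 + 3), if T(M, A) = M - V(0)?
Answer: 1771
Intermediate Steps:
V(I) = (6 + I)/(-3 + I)
T(M, A) = 2 + M (T(M, A) = M - (6 + 0)/(-3 + 0) = M - 6/(-3) = M - (-1)*6/3 = M - 1*(-2) = M + 2 = 2 + M)
77*(T(2, -4)*5 + 3) = 77*((2 + 2)*5 + 3) = 77*(4*5 + 3) = 77*(20 + 3) = 77*23 = 1771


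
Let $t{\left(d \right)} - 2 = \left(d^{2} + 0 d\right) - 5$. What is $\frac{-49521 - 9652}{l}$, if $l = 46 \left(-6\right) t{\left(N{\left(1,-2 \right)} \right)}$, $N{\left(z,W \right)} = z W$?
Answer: $\frac{59173}{276} \approx 214.4$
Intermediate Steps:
$N{\left(z,W \right)} = W z$
$t{\left(d \right)} = -3 + d^{2}$ ($t{\left(d \right)} = 2 + \left(\left(d^{2} + 0 d\right) - 5\right) = 2 + \left(\left(d^{2} + 0\right) - 5\right) = 2 + \left(d^{2} - 5\right) = 2 + \left(-5 + d^{2}\right) = -3 + d^{2}$)
$l = -276$ ($l = 46 \left(-6\right) \left(-3 + \left(\left(-2\right) 1\right)^{2}\right) = - 276 \left(-3 + \left(-2\right)^{2}\right) = - 276 \left(-3 + 4\right) = \left(-276\right) 1 = -276$)
$\frac{-49521 - 9652}{l} = \frac{-49521 - 9652}{-276} = \left(-49521 + \left(-22836 + 13184\right)\right) \left(- \frac{1}{276}\right) = \left(-49521 - 9652\right) \left(- \frac{1}{276}\right) = \left(-59173\right) \left(- \frac{1}{276}\right) = \frac{59173}{276}$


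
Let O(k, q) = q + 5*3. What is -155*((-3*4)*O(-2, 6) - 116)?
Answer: 57040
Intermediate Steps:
O(k, q) = 15 + q (O(k, q) = q + 15 = 15 + q)
-155*((-3*4)*O(-2, 6) - 116) = -155*((-3*4)*(15 + 6) - 116) = -155*(-12*21 - 116) = -155*(-252 - 116) = -155*(-368) = 57040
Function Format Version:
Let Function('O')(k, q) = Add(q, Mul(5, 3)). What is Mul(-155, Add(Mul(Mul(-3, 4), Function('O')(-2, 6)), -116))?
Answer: 57040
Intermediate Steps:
Function('O')(k, q) = Add(15, q) (Function('O')(k, q) = Add(q, 15) = Add(15, q))
Mul(-155, Add(Mul(Mul(-3, 4), Function('O')(-2, 6)), -116)) = Mul(-155, Add(Mul(Mul(-3, 4), Add(15, 6)), -116)) = Mul(-155, Add(Mul(-12, 21), -116)) = Mul(-155, Add(-252, -116)) = Mul(-155, -368) = 57040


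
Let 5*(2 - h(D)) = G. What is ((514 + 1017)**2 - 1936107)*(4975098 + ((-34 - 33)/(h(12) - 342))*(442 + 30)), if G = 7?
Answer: 3463761438688724/1707 ≈ 2.0292e+12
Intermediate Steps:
h(D) = 3/5 (h(D) = 2 - 1/5*7 = 2 - 7/5 = 3/5)
((514 + 1017)**2 - 1936107)*(4975098 + ((-34 - 33)/(h(12) - 342))*(442 + 30)) = ((514 + 1017)**2 - 1936107)*(4975098 + ((-34 - 33)/(3/5 - 342))*(442 + 30)) = (1531**2 - 1936107)*(4975098 - 67/(-1707/5)*472) = (2343961 - 1936107)*(4975098 - 67*(-5/1707)*472) = 407854*(4975098 + (335/1707)*472) = 407854*(4975098 + 158120/1707) = 407854*(8492650406/1707) = 3463761438688724/1707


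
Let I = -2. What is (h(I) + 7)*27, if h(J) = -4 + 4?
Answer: 189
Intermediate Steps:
h(J) = 0
(h(I) + 7)*27 = (0 + 7)*27 = 7*27 = 189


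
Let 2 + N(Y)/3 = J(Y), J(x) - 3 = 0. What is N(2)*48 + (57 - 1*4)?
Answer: 197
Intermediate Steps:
J(x) = 3 (J(x) = 3 + 0 = 3)
N(Y) = 3 (N(Y) = -6 + 3*3 = -6 + 9 = 3)
N(2)*48 + (57 - 1*4) = 3*48 + (57 - 1*4) = 144 + (57 - 4) = 144 + 53 = 197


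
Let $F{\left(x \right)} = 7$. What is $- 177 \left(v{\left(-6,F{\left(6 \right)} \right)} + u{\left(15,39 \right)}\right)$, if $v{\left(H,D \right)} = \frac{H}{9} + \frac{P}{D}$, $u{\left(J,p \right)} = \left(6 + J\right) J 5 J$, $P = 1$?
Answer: $- \frac{29270726}{7} \approx -4.1815 \cdot 10^{6}$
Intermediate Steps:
$u{\left(J,p \right)} = 5 J^{2} \left(6 + J\right)$ ($u{\left(J,p \right)} = J \left(6 + J\right) 5 J = 5 J \left(6 + J\right) J = 5 J^{2} \left(6 + J\right)$)
$v{\left(H,D \right)} = \frac{1}{D} + \frac{H}{9}$ ($v{\left(H,D \right)} = \frac{H}{9} + 1 \frac{1}{D} = H \frac{1}{9} + \frac{1}{D} = \frac{H}{9} + \frac{1}{D} = \frac{1}{D} + \frac{H}{9}$)
$- 177 \left(v{\left(-6,F{\left(6 \right)} \right)} + u{\left(15,39 \right)}\right) = - 177 \left(\left(\frac{1}{7} + \frac{1}{9} \left(-6\right)\right) + 5 \cdot 15^{2} \left(6 + 15\right)\right) = - 177 \left(\left(\frac{1}{7} - \frac{2}{3}\right) + 5 \cdot 225 \cdot 21\right) = - 177 \left(- \frac{11}{21} + 23625\right) = \left(-177\right) \frac{496114}{21} = - \frac{29270726}{7}$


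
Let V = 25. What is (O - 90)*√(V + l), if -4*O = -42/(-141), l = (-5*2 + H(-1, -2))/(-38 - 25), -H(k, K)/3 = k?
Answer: -8467*√226/282 ≈ -451.37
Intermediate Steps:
H(k, K) = -3*k
l = ⅑ (l = (-5*2 - 3*(-1))/(-38 - 25) = (-10 + 3)/(-63) = -7*(-1/63) = ⅑ ≈ 0.11111)
O = -7/94 (O = -(-21)/(2*(-141)) = -(-21)*(-1)/(2*141) = -¼*14/47 = -7/94 ≈ -0.074468)
(O - 90)*√(V + l) = (-7/94 - 90)*√(25 + ⅑) = -8467*√226/282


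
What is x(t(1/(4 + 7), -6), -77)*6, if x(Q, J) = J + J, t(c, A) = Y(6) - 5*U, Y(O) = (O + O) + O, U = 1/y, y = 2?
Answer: -924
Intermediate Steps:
U = ½ (U = 1/2 = ½ ≈ 0.50000)
Y(O) = 3*O (Y(O) = 2*O + O = 3*O)
t(c, A) = 31/2 (t(c, A) = 3*6 - 5*½ = 18 - 5/2 = 31/2)
x(Q, J) = 2*J
x(t(1/(4 + 7), -6), -77)*6 = (2*(-77))*6 = -154*6 = -924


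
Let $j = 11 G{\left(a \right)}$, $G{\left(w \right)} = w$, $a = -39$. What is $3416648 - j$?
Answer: $3417077$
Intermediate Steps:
$j = -429$ ($j = 11 \left(-39\right) = -429$)
$3416648 - j = 3416648 - -429 = 3416648 + 429 = 3417077$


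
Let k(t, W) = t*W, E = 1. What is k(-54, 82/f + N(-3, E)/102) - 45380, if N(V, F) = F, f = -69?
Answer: -17718695/391 ≈ -45316.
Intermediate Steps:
k(t, W) = W*t
k(-54, 82/f + N(-3, E)/102) - 45380 = (82/(-69) + 1/102)*(-54) - 45380 = (82*(-1/69) + 1*(1/102))*(-54) - 45380 = (-82/69 + 1/102)*(-54) - 45380 = -2765/2346*(-54) - 45380 = 24885/391 - 45380 = -17718695/391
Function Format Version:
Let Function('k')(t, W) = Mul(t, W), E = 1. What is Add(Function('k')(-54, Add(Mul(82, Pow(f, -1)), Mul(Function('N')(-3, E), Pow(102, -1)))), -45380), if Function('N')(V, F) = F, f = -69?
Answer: Rational(-17718695, 391) ≈ -45316.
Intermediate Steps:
Function('k')(t, W) = Mul(W, t)
Add(Function('k')(-54, Add(Mul(82, Pow(f, -1)), Mul(Function('N')(-3, E), Pow(102, -1)))), -45380) = Add(Mul(Add(Mul(82, Pow(-69, -1)), Mul(1, Pow(102, -1))), -54), -45380) = Add(Mul(Add(Mul(82, Rational(-1, 69)), Mul(1, Rational(1, 102))), -54), -45380) = Add(Mul(Add(Rational(-82, 69), Rational(1, 102)), -54), -45380) = Add(Mul(Rational(-2765, 2346), -54), -45380) = Add(Rational(24885, 391), -45380) = Rational(-17718695, 391)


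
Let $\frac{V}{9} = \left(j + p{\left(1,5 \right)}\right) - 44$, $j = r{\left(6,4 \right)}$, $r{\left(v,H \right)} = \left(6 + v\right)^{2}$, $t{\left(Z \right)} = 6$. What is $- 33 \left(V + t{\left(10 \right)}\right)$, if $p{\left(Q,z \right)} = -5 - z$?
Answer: $-26928$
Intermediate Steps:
$j = 144$ ($j = \left(6 + 6\right)^{2} = 12^{2} = 144$)
$V = 810$ ($V = 9 \left(\left(144 - 10\right) - 44\right) = 9 \left(134 - 44\right) = 9 \cdot 90 = 810$)
$- 33 \left(V + t{\left(10 \right)}\right) = - 33 \left(810 + 6\right) = \left(-33\right) 816 = -26928$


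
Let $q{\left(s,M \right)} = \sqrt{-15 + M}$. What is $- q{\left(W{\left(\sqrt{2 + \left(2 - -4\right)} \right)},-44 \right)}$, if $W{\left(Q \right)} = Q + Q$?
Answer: $- i \sqrt{59} \approx - 7.6811 i$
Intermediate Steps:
$W{\left(Q \right)} = 2 Q$
$- q{\left(W{\left(\sqrt{2 + \left(2 - -4\right)} \right)},-44 \right)} = - \sqrt{-15 - 44} = - \sqrt{-59} = - i \sqrt{59}$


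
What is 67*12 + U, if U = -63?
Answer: 741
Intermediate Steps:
67*12 + U = 67*12 - 63 = 804 - 63 = 741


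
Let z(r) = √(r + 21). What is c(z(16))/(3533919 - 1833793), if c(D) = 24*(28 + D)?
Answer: 336/850063 + 12*√37/850063 ≈ 0.00048113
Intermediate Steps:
z(r) = √(21 + r)
c(D) = 672 + 24*D
c(z(16))/(3533919 - 1833793) = (672 + 24*√(21 + 16))/(3533919 - 1833793) = (672 + 24*√37)/1700126 = (672 + 24*√37)*(1/1700126) = 336/850063 + 12*√37/850063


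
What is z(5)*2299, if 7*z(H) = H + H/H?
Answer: 13794/7 ≈ 1970.6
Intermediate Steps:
z(H) = ⅐ + H/7 (z(H) = (H + H/H)/7 = (H + 1)/7 = (1 + H)/7 = ⅐ + H/7)
z(5)*2299 = (⅐ + (⅐)*5)*2299 = (⅐ + 5/7)*2299 = (6/7)*2299 = 13794/7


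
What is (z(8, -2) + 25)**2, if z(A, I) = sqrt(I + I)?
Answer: 621 + 100*I ≈ 621.0 + 100.0*I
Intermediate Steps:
z(A, I) = sqrt(2)*sqrt(I) (z(A, I) = sqrt(2*I) = sqrt(2)*sqrt(I))
(z(8, -2) + 25)**2 = (sqrt(2)*sqrt(-2) + 25)**2 = (sqrt(2)*(I*sqrt(2)) + 25)**2 = (2*I + 25)**2 = (25 + 2*I)**2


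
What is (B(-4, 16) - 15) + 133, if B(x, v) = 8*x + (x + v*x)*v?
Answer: -1002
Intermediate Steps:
B(x, v) = 8*x + v*(x + v*x)
(B(-4, 16) - 15) + 133 = (-4*(8 + 16 + 16**2) - 15) + 133 = (-4*(8 + 16 + 256) - 15) + 133 = (-4*280 - 15) + 133 = (-1120 - 15) + 133 = -1135 + 133 = -1002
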